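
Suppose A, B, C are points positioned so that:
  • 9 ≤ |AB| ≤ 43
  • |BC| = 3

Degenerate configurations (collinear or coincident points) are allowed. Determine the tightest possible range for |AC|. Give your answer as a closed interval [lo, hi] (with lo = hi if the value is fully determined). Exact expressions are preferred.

|AB| ∈ [9, 43]
|BC| ∈ {3}
|AC| ∈ [6, 46]

|AC| ∈ [6, 46]  (≈ [6.0000, 46.0000])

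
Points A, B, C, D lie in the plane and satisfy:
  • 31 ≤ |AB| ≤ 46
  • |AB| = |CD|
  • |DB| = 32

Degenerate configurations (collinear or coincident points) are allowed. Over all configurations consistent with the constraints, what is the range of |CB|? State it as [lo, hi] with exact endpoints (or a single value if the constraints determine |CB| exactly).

|CB| ∈ [0, 78]  (≈ [0.0000, 78.0000])

|AB| ∈ [31, 46]
|BD| ∈ {32}
|CD| ∈ [31, 46]
|AD| ∈ [0, 78]
|BC| ∈ [0, 78]
|AC| ∈ [0, 124]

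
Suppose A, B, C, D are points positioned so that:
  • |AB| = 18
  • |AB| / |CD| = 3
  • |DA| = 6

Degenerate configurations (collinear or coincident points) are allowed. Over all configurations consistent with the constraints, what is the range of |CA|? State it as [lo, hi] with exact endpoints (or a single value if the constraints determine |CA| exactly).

|CA| ∈ [0, 12]  (≈ [0.0000, 12.0000])

|AB| ∈ {18}
|AD| ∈ {6}
|CD| ∈ {6}
|BD| ∈ [12, 24]
|AC| ∈ [0, 12]
|BC| ∈ [6, 30]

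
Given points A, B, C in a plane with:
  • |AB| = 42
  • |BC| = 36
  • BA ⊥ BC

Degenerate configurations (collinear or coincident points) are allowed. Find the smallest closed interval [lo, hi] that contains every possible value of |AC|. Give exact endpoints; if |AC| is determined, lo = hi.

|AB| ∈ {42}
|BC| ∈ {36}
|AC| ∈ {6·√(85)}

|AC| = 6·√(85)  (≈ 55.3173)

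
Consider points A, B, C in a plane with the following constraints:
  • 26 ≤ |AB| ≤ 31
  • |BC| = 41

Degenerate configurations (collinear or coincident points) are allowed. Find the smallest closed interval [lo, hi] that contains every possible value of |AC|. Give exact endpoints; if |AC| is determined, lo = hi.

|AC| ∈ [10, 72]  (≈ [10.0000, 72.0000])

|AB| ∈ [26, 31]
|BC| ∈ {41}
|AC| ∈ [10, 72]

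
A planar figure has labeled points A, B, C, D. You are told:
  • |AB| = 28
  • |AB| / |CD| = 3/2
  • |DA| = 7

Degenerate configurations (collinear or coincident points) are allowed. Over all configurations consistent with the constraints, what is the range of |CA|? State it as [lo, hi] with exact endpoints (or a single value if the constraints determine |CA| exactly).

|CA| ∈ [35/3, 77/3]  (≈ [11.6667, 25.6667])

|AB| ∈ {28}
|AD| ∈ {7}
|CD| ∈ {56/3}
|BD| ∈ [21, 35]
|AC| ∈ [35/3, 77/3]
|BC| ∈ [7/3, 161/3]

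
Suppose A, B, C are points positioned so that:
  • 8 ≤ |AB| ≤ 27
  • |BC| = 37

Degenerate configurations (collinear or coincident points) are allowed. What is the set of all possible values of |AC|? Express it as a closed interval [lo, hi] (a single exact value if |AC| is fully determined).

|AB| ∈ [8, 27]
|BC| ∈ {37}
|AC| ∈ [10, 64]

|AC| ∈ [10, 64]  (≈ [10.0000, 64.0000])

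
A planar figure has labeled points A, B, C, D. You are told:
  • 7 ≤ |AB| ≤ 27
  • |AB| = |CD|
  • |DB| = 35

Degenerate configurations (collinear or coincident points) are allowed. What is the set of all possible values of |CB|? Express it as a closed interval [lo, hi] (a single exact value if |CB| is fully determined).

|CB| ∈ [8, 62]  (≈ [8.0000, 62.0000])

|AB| ∈ [7, 27]
|BD| ∈ {35}
|CD| ∈ [7, 27]
|AD| ∈ [8, 62]
|BC| ∈ [8, 62]
|AC| ∈ [0, 89]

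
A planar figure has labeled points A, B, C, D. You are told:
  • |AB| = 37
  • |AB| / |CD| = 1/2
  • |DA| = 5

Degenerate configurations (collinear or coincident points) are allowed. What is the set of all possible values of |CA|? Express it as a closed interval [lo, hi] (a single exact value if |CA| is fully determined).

|AB| ∈ {37}
|AD| ∈ {5}
|CD| ∈ {74}
|BD| ∈ [32, 42]
|AC| ∈ [69, 79]
|BC| ∈ [32, 116]

|CA| ∈ [69, 79]  (≈ [69.0000, 79.0000])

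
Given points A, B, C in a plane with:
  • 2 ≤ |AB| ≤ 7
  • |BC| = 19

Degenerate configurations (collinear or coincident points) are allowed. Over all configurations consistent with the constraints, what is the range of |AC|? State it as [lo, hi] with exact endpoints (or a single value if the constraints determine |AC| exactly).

|AB| ∈ [2, 7]
|BC| ∈ {19}
|AC| ∈ [12, 26]

|AC| ∈ [12, 26]  (≈ [12.0000, 26.0000])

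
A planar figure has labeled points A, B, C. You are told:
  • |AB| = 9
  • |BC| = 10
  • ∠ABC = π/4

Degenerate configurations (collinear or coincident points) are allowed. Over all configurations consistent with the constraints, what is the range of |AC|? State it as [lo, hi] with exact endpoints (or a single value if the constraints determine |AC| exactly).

|AB| ∈ {9}
|BC| ∈ {10}
|AC| ∈ {√(181 - 90·√(2))}

|AC| = √(181 - 90·√(2))  (≈ 7.3294)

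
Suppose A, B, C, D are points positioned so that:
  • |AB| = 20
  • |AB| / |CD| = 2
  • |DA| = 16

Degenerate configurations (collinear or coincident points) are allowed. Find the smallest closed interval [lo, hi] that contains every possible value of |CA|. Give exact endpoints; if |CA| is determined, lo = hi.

|AB| ∈ {20}
|AD| ∈ {16}
|CD| ∈ {10}
|BD| ∈ [4, 36]
|AC| ∈ [6, 26]
|BC| ∈ [0, 46]

|CA| ∈ [6, 26]  (≈ [6.0000, 26.0000])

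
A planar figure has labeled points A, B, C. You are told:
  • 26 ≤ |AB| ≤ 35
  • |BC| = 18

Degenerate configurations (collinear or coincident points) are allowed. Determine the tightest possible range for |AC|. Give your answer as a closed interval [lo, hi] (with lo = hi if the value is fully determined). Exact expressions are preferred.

|AB| ∈ [26, 35]
|BC| ∈ {18}
|AC| ∈ [8, 53]

|AC| ∈ [8, 53]  (≈ [8.0000, 53.0000])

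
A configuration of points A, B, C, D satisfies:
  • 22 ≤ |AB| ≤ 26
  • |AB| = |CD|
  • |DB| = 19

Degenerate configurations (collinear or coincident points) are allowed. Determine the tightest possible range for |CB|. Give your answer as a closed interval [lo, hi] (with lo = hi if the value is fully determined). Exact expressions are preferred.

|AB| ∈ [22, 26]
|BD| ∈ {19}
|CD| ∈ [22, 26]
|AD| ∈ [3, 45]
|BC| ∈ [3, 45]
|AC| ∈ [0, 71]

|CB| ∈ [3, 45]  (≈ [3.0000, 45.0000])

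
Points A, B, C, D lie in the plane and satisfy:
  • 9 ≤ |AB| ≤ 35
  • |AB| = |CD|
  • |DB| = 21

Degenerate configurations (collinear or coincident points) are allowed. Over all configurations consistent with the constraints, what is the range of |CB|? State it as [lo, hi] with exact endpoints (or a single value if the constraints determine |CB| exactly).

|AB| ∈ [9, 35]
|BD| ∈ {21}
|CD| ∈ [9, 35]
|AD| ∈ [0, 56]
|BC| ∈ [0, 56]
|AC| ∈ [0, 91]

|CB| ∈ [0, 56]  (≈ [0.0000, 56.0000])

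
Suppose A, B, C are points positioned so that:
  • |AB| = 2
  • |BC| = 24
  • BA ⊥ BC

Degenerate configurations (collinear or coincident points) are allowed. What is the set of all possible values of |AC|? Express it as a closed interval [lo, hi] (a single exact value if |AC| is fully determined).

|AB| ∈ {2}
|BC| ∈ {24}
|AC| ∈ {2·√(145)}

|AC| = 2·√(145)  (≈ 24.0832)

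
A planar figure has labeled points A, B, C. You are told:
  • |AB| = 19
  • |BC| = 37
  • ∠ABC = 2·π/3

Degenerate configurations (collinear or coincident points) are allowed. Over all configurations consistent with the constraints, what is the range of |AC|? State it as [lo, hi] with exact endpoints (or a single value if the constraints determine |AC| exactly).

|AC| = √(2433)  (≈ 49.3254)

|AB| ∈ {19}
|BC| ∈ {37}
|AC| ∈ {√(2433)}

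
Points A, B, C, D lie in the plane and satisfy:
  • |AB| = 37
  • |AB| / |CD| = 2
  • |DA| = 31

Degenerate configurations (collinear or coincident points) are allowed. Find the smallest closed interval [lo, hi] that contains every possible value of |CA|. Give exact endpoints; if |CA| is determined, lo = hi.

|AB| ∈ {37}
|AD| ∈ {31}
|CD| ∈ {37/2}
|BD| ∈ [6, 68]
|AC| ∈ [25/2, 99/2]
|BC| ∈ [0, 173/2]

|CA| ∈ [25/2, 99/2]  (≈ [12.5000, 49.5000])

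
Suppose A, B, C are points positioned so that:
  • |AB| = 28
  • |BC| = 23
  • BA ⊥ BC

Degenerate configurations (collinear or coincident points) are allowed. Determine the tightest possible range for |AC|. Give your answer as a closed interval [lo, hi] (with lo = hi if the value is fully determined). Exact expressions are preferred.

|AB| ∈ {28}
|BC| ∈ {23}
|AC| ∈ {√(1313)}

|AC| = √(1313)  (≈ 36.2353)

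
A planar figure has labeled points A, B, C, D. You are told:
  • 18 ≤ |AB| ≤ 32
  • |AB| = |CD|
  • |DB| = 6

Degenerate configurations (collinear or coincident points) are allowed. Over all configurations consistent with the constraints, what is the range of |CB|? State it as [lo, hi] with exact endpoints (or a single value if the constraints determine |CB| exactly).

|AB| ∈ [18, 32]
|BD| ∈ {6}
|CD| ∈ [18, 32]
|AD| ∈ [12, 38]
|BC| ∈ [12, 38]
|AC| ∈ [0, 70]

|CB| ∈ [12, 38]  (≈ [12.0000, 38.0000])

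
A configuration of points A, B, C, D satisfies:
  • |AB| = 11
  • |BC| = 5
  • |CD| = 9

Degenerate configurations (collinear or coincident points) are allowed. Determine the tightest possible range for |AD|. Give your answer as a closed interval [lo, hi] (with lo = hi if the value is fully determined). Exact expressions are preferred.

|AB| ∈ {11}
|BC| ∈ {5}
|CD| ∈ {9}
|AC| ∈ [6, 16]
|BD| ∈ [4, 14]
|AD| ∈ [0, 25]

|AD| ∈ [0, 25]  (≈ [0.0000, 25.0000])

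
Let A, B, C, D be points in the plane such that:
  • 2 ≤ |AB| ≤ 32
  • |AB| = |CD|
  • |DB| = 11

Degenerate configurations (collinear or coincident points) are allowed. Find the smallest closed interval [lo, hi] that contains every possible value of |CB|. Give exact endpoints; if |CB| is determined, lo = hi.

|CB| ∈ [0, 43]  (≈ [0.0000, 43.0000])

|AB| ∈ [2, 32]
|BD| ∈ {11}
|CD| ∈ [2, 32]
|AD| ∈ [0, 43]
|BC| ∈ [0, 43]
|AC| ∈ [0, 75]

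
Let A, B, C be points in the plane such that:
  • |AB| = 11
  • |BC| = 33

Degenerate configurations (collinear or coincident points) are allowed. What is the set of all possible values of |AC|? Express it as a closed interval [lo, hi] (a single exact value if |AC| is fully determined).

|AB| ∈ {11}
|BC| ∈ {33}
|AC| ∈ [22, 44]

|AC| ∈ [22, 44]  (≈ [22.0000, 44.0000])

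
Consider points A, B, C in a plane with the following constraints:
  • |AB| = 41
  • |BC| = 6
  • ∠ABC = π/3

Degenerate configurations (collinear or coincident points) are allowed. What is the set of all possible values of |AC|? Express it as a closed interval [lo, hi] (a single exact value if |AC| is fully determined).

|AC| = √(1471)  (≈ 38.3536)

|AB| ∈ {41}
|BC| ∈ {6}
|AC| ∈ {√(1471)}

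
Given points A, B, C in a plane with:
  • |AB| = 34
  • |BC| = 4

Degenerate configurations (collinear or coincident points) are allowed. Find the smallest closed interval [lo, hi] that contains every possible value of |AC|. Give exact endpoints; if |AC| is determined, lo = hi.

|AC| ∈ [30, 38]  (≈ [30.0000, 38.0000])

|AB| ∈ {34}
|BC| ∈ {4}
|AC| ∈ [30, 38]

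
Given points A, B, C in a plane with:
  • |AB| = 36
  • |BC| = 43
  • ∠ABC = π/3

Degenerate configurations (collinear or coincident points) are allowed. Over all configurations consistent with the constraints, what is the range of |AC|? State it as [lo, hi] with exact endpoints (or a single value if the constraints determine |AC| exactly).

|AC| = √(1597)  (≈ 39.9625)

|AB| ∈ {36}
|BC| ∈ {43}
|AC| ∈ {√(1597)}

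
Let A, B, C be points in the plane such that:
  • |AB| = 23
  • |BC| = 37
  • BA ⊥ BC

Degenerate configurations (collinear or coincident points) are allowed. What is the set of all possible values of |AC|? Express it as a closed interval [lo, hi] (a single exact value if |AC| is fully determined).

|AC| = √(1898)  (≈ 43.5660)

|AB| ∈ {23}
|BC| ∈ {37}
|AC| ∈ {√(1898)}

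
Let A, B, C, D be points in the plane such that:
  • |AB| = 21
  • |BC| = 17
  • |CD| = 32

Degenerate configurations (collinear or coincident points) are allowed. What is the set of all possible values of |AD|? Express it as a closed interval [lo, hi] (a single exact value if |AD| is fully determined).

|AD| ∈ [0, 70]  (≈ [0.0000, 70.0000])

|AB| ∈ {21}
|BC| ∈ {17}
|CD| ∈ {32}
|AC| ∈ [4, 38]
|BD| ∈ [15, 49]
|AD| ∈ [0, 70]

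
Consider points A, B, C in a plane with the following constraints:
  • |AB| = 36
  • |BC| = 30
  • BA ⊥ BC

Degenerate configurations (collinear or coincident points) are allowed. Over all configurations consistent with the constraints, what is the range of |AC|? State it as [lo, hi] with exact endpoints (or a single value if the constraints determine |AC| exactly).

|AC| = 6·√(61)  (≈ 46.8615)

|AB| ∈ {36}
|BC| ∈ {30}
|AC| ∈ {6·√(61)}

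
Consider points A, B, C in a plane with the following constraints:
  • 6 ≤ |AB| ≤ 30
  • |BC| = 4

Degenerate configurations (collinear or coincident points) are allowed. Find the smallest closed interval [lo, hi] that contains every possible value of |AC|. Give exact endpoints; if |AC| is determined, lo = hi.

|AB| ∈ [6, 30]
|BC| ∈ {4}
|AC| ∈ [2, 34]

|AC| ∈ [2, 34]  (≈ [2.0000, 34.0000])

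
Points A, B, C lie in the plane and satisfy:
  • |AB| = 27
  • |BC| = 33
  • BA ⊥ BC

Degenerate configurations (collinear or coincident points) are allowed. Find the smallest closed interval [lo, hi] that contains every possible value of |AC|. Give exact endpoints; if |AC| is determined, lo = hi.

|AC| = 3·√(202)  (≈ 42.6380)

|AB| ∈ {27}
|BC| ∈ {33}
|AC| ∈ {3·√(202)}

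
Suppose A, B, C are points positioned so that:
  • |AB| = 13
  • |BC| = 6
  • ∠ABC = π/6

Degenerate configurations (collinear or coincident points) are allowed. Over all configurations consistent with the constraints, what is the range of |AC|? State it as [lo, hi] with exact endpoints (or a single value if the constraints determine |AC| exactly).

|AB| ∈ {13}
|BC| ∈ {6}
|AC| ∈ {√(205 - 78·√(3))}

|AC| = √(205 - 78·√(3))  (≈ 8.3606)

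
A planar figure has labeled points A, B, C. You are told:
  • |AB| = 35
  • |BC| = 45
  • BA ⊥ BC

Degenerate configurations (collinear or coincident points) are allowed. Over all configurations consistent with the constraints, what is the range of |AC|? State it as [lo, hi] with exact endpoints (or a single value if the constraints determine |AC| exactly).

|AB| ∈ {35}
|BC| ∈ {45}
|AC| ∈ {5·√(130)}

|AC| = 5·√(130)  (≈ 57.0088)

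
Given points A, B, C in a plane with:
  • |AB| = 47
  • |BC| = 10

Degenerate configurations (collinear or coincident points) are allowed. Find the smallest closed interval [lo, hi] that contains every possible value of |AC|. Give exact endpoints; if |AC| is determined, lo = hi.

|AB| ∈ {47}
|BC| ∈ {10}
|AC| ∈ [37, 57]

|AC| ∈ [37, 57]  (≈ [37.0000, 57.0000])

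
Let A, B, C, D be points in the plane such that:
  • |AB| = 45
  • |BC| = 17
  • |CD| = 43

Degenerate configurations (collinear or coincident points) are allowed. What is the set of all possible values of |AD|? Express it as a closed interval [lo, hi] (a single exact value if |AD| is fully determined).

|AD| ∈ [0, 105]  (≈ [0.0000, 105.0000])

|AB| ∈ {45}
|BC| ∈ {17}
|CD| ∈ {43}
|AC| ∈ [28, 62]
|BD| ∈ [26, 60]
|AD| ∈ [0, 105]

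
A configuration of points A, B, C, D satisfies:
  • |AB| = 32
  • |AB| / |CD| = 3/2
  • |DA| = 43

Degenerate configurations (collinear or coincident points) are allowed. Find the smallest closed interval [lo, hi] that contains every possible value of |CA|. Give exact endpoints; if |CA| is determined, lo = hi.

|AB| ∈ {32}
|AD| ∈ {43}
|CD| ∈ {64/3}
|BD| ∈ [11, 75]
|AC| ∈ [65/3, 193/3]
|BC| ∈ [0, 289/3]

|CA| ∈ [65/3, 193/3]  (≈ [21.6667, 64.3333])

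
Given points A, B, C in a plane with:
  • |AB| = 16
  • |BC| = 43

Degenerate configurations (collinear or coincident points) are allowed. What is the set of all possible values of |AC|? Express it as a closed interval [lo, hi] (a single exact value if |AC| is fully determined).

|AB| ∈ {16}
|BC| ∈ {43}
|AC| ∈ [27, 59]

|AC| ∈ [27, 59]  (≈ [27.0000, 59.0000])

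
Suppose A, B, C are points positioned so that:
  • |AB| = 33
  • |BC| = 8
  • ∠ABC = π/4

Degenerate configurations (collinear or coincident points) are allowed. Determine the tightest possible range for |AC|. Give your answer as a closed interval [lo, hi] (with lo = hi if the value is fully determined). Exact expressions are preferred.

|AC| = √(1153 - 264·√(2))  (≈ 27.9222)

|AB| ∈ {33}
|BC| ∈ {8}
|AC| ∈ {√(1153 - 264·√(2))}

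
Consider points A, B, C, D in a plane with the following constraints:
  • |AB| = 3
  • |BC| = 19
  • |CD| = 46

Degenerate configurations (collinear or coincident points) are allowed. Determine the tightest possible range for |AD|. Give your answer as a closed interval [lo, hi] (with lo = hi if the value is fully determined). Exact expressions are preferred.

|AD| ∈ [24, 68]  (≈ [24.0000, 68.0000])

|AB| ∈ {3}
|BC| ∈ {19}
|CD| ∈ {46}
|AC| ∈ [16, 22]
|BD| ∈ [27, 65]
|AD| ∈ [24, 68]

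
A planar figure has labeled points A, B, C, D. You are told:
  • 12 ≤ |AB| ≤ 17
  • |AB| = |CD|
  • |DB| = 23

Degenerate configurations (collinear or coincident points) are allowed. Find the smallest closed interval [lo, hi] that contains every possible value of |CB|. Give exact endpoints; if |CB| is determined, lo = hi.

|CB| ∈ [6, 40]  (≈ [6.0000, 40.0000])

|AB| ∈ [12, 17]
|BD| ∈ {23}
|CD| ∈ [12, 17]
|AD| ∈ [6, 40]
|BC| ∈ [6, 40]
|AC| ∈ [0, 57]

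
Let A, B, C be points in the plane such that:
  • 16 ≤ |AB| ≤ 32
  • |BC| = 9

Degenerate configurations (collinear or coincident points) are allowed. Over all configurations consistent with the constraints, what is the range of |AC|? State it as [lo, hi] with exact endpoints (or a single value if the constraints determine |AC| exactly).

|AB| ∈ [16, 32]
|BC| ∈ {9}
|AC| ∈ [7, 41]

|AC| ∈ [7, 41]  (≈ [7.0000, 41.0000])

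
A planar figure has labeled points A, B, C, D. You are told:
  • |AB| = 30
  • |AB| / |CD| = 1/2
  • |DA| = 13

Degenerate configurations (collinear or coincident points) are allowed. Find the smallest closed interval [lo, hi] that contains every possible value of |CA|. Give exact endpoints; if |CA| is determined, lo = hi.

|CA| ∈ [47, 73]  (≈ [47.0000, 73.0000])

|AB| ∈ {30}
|AD| ∈ {13}
|CD| ∈ {60}
|BD| ∈ [17, 43]
|AC| ∈ [47, 73]
|BC| ∈ [17, 103]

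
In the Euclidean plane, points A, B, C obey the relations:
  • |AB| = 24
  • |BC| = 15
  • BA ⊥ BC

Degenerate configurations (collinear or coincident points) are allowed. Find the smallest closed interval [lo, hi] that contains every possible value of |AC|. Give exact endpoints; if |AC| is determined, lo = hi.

|AC| = 3·√(89)  (≈ 28.3019)

|AB| ∈ {24}
|BC| ∈ {15}
|AC| ∈ {3·√(89)}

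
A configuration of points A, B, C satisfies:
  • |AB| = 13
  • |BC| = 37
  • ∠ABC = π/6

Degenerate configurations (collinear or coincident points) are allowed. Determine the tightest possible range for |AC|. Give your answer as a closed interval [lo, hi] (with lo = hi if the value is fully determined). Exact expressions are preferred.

|AC| = √(1538 - 481·√(3))  (≈ 26.5496)

|AB| ∈ {13}
|BC| ∈ {37}
|AC| ∈ {√(1538 - 481·√(3))}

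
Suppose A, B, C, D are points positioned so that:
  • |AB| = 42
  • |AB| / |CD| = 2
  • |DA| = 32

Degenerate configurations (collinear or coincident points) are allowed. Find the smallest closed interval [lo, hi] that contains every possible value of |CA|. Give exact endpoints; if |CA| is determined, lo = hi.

|CA| ∈ [11, 53]  (≈ [11.0000, 53.0000])

|AB| ∈ {42}
|AD| ∈ {32}
|CD| ∈ {21}
|BD| ∈ [10, 74]
|AC| ∈ [11, 53]
|BC| ∈ [0, 95]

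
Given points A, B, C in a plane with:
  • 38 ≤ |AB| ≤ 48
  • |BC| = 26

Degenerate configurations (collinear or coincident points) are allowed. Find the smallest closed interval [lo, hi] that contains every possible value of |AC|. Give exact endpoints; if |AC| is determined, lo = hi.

|AB| ∈ [38, 48]
|BC| ∈ {26}
|AC| ∈ [12, 74]

|AC| ∈ [12, 74]  (≈ [12.0000, 74.0000])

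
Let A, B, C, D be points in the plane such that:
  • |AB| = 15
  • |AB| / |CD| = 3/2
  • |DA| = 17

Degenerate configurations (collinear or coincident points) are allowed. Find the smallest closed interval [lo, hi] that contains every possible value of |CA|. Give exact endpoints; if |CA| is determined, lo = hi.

|CA| ∈ [7, 27]  (≈ [7.0000, 27.0000])

|AB| ∈ {15}
|AD| ∈ {17}
|CD| ∈ {10}
|BD| ∈ [2, 32]
|AC| ∈ [7, 27]
|BC| ∈ [0, 42]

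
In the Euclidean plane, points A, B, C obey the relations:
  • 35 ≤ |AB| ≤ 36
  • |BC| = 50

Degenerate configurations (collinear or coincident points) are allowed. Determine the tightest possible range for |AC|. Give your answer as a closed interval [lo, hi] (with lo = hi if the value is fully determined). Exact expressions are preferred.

|AB| ∈ [35, 36]
|BC| ∈ {50}
|AC| ∈ [14, 86]

|AC| ∈ [14, 86]  (≈ [14.0000, 86.0000])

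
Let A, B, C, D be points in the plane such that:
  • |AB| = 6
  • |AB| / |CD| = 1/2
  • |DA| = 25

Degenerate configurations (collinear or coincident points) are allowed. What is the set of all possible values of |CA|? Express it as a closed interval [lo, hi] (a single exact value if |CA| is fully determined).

|AB| ∈ {6}
|AD| ∈ {25}
|CD| ∈ {12}
|BD| ∈ [19, 31]
|AC| ∈ [13, 37]
|BC| ∈ [7, 43]

|CA| ∈ [13, 37]  (≈ [13.0000, 37.0000])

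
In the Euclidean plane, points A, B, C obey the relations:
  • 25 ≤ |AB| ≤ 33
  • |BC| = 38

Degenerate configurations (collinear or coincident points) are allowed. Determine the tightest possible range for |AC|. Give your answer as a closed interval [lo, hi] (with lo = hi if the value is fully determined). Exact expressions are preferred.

|AC| ∈ [5, 71]  (≈ [5.0000, 71.0000])

|AB| ∈ [25, 33]
|BC| ∈ {38}
|AC| ∈ [5, 71]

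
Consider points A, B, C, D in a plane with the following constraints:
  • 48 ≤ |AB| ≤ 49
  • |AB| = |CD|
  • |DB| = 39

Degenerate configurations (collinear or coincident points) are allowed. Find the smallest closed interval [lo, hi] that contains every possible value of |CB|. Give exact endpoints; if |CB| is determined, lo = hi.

|CB| ∈ [9, 88]  (≈ [9.0000, 88.0000])

|AB| ∈ [48, 49]
|BD| ∈ {39}
|CD| ∈ [48, 49]
|AD| ∈ [9, 88]
|BC| ∈ [9, 88]
|AC| ∈ [0, 137]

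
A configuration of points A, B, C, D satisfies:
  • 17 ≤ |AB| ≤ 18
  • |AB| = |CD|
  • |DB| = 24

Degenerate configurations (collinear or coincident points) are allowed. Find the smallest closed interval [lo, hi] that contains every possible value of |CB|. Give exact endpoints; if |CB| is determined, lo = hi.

|CB| ∈ [6, 42]  (≈ [6.0000, 42.0000])

|AB| ∈ [17, 18]
|BD| ∈ {24}
|CD| ∈ [17, 18]
|AD| ∈ [6, 42]
|BC| ∈ [6, 42]
|AC| ∈ [0, 60]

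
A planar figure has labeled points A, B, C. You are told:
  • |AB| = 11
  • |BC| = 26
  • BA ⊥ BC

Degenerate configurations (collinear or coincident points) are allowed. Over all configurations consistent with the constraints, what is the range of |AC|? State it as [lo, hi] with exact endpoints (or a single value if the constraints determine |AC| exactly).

|AC| = √(797)  (≈ 28.2312)

|AB| ∈ {11}
|BC| ∈ {26}
|AC| ∈ {√(797)}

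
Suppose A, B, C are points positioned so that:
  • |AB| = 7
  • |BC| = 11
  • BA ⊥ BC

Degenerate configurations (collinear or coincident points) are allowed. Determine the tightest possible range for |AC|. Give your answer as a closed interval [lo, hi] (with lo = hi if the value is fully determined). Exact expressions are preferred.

|AC| = √(170)  (≈ 13.0384)

|AB| ∈ {7}
|BC| ∈ {11}
|AC| ∈ {√(170)}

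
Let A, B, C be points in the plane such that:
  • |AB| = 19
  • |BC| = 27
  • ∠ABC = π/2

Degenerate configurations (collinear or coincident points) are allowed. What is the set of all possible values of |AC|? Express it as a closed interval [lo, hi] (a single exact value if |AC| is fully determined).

|AB| ∈ {19}
|BC| ∈ {27}
|AC| ∈ {√(1090)}

|AC| = √(1090)  (≈ 33.0151)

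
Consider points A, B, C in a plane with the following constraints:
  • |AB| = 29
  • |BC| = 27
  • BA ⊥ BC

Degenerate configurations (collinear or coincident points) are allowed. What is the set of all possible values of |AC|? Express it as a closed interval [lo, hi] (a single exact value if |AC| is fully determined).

|AB| ∈ {29}
|BC| ∈ {27}
|AC| ∈ {√(1570)}

|AC| = √(1570)  (≈ 39.6232)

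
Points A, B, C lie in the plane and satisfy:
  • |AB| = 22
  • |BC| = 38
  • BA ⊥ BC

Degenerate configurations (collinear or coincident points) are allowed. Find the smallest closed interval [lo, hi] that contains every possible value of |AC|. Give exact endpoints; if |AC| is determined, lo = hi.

|AB| ∈ {22}
|BC| ∈ {38}
|AC| ∈ {2·√(482)}

|AC| = 2·√(482)  (≈ 43.9090)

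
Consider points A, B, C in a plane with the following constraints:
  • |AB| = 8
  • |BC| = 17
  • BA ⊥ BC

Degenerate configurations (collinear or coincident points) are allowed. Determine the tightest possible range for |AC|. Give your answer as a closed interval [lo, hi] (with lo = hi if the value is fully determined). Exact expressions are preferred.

|AC| = √(353)  (≈ 18.7883)

|AB| ∈ {8}
|BC| ∈ {17}
|AC| ∈ {√(353)}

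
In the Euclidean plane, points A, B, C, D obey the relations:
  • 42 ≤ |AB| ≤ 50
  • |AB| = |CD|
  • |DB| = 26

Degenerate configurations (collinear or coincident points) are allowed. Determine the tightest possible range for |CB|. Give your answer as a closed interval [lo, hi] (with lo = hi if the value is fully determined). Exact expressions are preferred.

|AB| ∈ [42, 50]
|BD| ∈ {26}
|CD| ∈ [42, 50]
|AD| ∈ [16, 76]
|BC| ∈ [16, 76]
|AC| ∈ [0, 126]

|CB| ∈ [16, 76]  (≈ [16.0000, 76.0000])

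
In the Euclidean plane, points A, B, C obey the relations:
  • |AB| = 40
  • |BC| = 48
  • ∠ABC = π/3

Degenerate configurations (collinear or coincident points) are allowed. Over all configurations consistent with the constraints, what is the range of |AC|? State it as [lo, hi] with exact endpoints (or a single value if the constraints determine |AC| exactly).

|AB| ∈ {40}
|BC| ∈ {48}
|AC| ∈ {8·√(31)}

|AC| = 8·√(31)  (≈ 44.5421)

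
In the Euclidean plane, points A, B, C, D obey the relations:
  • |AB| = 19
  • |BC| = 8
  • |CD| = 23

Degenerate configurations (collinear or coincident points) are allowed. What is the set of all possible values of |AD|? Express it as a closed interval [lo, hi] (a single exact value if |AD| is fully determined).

|AB| ∈ {19}
|BC| ∈ {8}
|CD| ∈ {23}
|AC| ∈ [11, 27]
|BD| ∈ [15, 31]
|AD| ∈ [0, 50]

|AD| ∈ [0, 50]  (≈ [0.0000, 50.0000])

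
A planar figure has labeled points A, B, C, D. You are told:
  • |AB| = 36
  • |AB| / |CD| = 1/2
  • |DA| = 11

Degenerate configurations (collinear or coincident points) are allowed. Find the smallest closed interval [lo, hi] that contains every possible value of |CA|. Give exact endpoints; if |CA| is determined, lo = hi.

|CA| ∈ [61, 83]  (≈ [61.0000, 83.0000])

|AB| ∈ {36}
|AD| ∈ {11}
|CD| ∈ {72}
|BD| ∈ [25, 47]
|AC| ∈ [61, 83]
|BC| ∈ [25, 119]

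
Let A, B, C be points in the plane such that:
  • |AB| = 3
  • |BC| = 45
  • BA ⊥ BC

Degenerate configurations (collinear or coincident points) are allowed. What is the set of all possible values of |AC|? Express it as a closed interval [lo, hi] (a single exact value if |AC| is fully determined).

|AB| ∈ {3}
|BC| ∈ {45}
|AC| ∈ {3·√(226)}

|AC| = 3·√(226)  (≈ 45.0999)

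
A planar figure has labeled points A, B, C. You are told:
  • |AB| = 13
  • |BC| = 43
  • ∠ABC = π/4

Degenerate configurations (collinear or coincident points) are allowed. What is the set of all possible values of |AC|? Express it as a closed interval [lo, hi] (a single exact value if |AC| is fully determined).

|AC| = √(2018 - 559·√(2))  (≈ 35.0350)

|AB| ∈ {13}
|BC| ∈ {43}
|AC| ∈ {√(2018 - 559·√(2))}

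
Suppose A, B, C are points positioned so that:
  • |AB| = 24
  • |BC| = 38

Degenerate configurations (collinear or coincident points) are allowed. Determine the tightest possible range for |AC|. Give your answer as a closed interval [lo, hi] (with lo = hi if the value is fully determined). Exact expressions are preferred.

|AB| ∈ {24}
|BC| ∈ {38}
|AC| ∈ [14, 62]

|AC| ∈ [14, 62]  (≈ [14.0000, 62.0000])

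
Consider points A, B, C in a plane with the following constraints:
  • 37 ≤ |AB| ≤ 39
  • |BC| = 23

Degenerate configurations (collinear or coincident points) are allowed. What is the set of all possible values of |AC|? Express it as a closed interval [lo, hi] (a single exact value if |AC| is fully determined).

|AC| ∈ [14, 62]  (≈ [14.0000, 62.0000])

|AB| ∈ [37, 39]
|BC| ∈ {23}
|AC| ∈ [14, 62]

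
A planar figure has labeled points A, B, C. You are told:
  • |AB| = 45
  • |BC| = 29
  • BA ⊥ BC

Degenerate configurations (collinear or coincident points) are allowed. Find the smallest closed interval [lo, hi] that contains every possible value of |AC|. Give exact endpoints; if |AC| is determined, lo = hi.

|AB| ∈ {45}
|BC| ∈ {29}
|AC| ∈ {√(2866)}

|AC| = √(2866)  (≈ 53.5350)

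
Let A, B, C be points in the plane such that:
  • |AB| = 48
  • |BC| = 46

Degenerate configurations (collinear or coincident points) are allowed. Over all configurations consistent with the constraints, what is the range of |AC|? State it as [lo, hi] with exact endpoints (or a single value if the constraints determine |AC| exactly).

|AC| ∈ [2, 94]  (≈ [2.0000, 94.0000])

|AB| ∈ {48}
|BC| ∈ {46}
|AC| ∈ [2, 94]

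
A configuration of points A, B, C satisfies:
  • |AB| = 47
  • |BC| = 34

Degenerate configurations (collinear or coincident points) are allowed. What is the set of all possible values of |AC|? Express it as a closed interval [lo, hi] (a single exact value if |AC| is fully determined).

|AC| ∈ [13, 81]  (≈ [13.0000, 81.0000])

|AB| ∈ {47}
|BC| ∈ {34}
|AC| ∈ [13, 81]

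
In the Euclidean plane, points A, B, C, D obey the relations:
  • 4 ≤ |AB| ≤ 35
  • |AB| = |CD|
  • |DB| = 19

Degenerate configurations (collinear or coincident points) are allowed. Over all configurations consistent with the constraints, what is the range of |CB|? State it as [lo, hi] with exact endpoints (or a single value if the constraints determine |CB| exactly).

|AB| ∈ [4, 35]
|BD| ∈ {19}
|CD| ∈ [4, 35]
|AD| ∈ [0, 54]
|BC| ∈ [0, 54]
|AC| ∈ [0, 89]

|CB| ∈ [0, 54]  (≈ [0.0000, 54.0000])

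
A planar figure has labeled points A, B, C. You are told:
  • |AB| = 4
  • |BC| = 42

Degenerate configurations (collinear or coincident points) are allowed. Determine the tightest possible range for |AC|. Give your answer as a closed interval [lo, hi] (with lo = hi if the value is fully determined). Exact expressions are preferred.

|AB| ∈ {4}
|BC| ∈ {42}
|AC| ∈ [38, 46]

|AC| ∈ [38, 46]  (≈ [38.0000, 46.0000])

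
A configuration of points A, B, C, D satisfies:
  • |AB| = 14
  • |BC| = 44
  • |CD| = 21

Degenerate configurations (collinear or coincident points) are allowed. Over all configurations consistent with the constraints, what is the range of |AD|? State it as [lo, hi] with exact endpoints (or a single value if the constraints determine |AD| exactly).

|AB| ∈ {14}
|BC| ∈ {44}
|CD| ∈ {21}
|AC| ∈ [30, 58]
|BD| ∈ [23, 65]
|AD| ∈ [9, 79]

|AD| ∈ [9, 79]  (≈ [9.0000, 79.0000])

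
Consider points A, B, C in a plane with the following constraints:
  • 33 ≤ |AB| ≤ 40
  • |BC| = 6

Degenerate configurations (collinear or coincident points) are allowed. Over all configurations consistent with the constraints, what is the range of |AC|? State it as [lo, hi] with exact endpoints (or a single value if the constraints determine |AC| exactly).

|AC| ∈ [27, 46]  (≈ [27.0000, 46.0000])

|AB| ∈ [33, 40]
|BC| ∈ {6}
|AC| ∈ [27, 46]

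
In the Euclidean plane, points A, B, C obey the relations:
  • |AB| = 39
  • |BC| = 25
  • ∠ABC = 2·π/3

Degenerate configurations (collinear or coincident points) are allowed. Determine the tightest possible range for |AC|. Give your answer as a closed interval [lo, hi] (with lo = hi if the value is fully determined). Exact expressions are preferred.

|AC| = √(3121)  (≈ 55.8659)

|AB| ∈ {39}
|BC| ∈ {25}
|AC| ∈ {√(3121)}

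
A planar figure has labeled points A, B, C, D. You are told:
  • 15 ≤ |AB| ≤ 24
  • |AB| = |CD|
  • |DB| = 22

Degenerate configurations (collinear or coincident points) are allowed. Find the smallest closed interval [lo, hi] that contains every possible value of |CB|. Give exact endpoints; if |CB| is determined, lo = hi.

|CB| ∈ [0, 46]  (≈ [0.0000, 46.0000])

|AB| ∈ [15, 24]
|BD| ∈ {22}
|CD| ∈ [15, 24]
|AD| ∈ [0, 46]
|BC| ∈ [0, 46]
|AC| ∈ [0, 70]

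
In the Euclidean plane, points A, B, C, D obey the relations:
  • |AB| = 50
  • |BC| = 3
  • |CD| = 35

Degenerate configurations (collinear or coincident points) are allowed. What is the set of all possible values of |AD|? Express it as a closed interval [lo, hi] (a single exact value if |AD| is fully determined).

|AD| ∈ [12, 88]  (≈ [12.0000, 88.0000])

|AB| ∈ {50}
|BC| ∈ {3}
|CD| ∈ {35}
|AC| ∈ [47, 53]
|BD| ∈ [32, 38]
|AD| ∈ [12, 88]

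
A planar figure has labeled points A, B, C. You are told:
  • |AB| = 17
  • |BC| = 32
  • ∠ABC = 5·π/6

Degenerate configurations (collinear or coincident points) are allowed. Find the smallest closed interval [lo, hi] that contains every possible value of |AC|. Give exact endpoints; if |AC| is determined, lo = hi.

|AB| ∈ {17}
|BC| ∈ {32}
|AC| ∈ {√(544·√(3) + 1313)}

|AC| = √(544·√(3) + 1313)  (≈ 47.4893)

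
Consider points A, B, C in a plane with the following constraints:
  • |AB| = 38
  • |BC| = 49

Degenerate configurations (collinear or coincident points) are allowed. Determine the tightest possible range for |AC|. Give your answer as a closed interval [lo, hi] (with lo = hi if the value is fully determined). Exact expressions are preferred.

|AB| ∈ {38}
|BC| ∈ {49}
|AC| ∈ [11, 87]

|AC| ∈ [11, 87]  (≈ [11.0000, 87.0000])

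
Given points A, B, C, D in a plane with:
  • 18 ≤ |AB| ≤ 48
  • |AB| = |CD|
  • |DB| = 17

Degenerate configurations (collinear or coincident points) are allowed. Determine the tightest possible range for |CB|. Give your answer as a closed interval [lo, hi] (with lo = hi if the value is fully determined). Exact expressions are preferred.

|AB| ∈ [18, 48]
|BD| ∈ {17}
|CD| ∈ [18, 48]
|AD| ∈ [1, 65]
|BC| ∈ [1, 65]
|AC| ∈ [0, 113]

|CB| ∈ [1, 65]  (≈ [1.0000, 65.0000])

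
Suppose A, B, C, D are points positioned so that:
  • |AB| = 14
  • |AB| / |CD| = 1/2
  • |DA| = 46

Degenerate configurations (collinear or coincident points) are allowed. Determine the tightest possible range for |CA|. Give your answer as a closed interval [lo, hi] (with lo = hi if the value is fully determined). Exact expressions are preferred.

|AB| ∈ {14}
|AD| ∈ {46}
|CD| ∈ {28}
|BD| ∈ [32, 60]
|AC| ∈ [18, 74]
|BC| ∈ [4, 88]

|CA| ∈ [18, 74]  (≈ [18.0000, 74.0000])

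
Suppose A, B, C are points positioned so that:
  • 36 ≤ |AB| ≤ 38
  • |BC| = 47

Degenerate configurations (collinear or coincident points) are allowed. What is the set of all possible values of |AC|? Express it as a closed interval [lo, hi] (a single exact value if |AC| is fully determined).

|AB| ∈ [36, 38]
|BC| ∈ {47}
|AC| ∈ [9, 85]

|AC| ∈ [9, 85]  (≈ [9.0000, 85.0000])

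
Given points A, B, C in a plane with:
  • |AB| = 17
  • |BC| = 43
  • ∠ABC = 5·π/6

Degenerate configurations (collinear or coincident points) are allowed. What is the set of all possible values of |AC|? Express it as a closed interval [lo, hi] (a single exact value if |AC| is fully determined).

|AC| = √(731·√(3) + 2138)  (≈ 58.3449)

|AB| ∈ {17}
|BC| ∈ {43}
|AC| ∈ {√(731·√(3) + 2138)}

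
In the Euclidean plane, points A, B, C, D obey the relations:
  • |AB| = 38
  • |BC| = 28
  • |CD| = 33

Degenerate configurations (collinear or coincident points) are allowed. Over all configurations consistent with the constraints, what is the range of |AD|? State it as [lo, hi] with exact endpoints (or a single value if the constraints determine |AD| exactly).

|AD| ∈ [0, 99]  (≈ [0.0000, 99.0000])

|AB| ∈ {38}
|BC| ∈ {28}
|CD| ∈ {33}
|AC| ∈ [10, 66]
|BD| ∈ [5, 61]
|AD| ∈ [0, 99]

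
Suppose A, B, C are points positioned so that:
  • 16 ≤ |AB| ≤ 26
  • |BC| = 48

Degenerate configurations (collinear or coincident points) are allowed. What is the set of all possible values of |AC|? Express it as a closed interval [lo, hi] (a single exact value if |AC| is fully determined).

|AB| ∈ [16, 26]
|BC| ∈ {48}
|AC| ∈ [22, 74]

|AC| ∈ [22, 74]  (≈ [22.0000, 74.0000])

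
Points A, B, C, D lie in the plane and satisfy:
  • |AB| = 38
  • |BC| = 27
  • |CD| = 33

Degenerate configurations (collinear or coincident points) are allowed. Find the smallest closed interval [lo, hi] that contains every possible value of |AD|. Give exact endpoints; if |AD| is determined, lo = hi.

|AB| ∈ {38}
|BC| ∈ {27}
|CD| ∈ {33}
|AC| ∈ [11, 65]
|BD| ∈ [6, 60]
|AD| ∈ [0, 98]

|AD| ∈ [0, 98]  (≈ [0.0000, 98.0000])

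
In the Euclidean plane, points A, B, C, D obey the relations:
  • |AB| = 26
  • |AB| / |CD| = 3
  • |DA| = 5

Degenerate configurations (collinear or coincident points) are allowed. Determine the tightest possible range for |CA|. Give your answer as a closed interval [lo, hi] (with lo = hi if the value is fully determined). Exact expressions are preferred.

|CA| ∈ [11/3, 41/3]  (≈ [3.6667, 13.6667])

|AB| ∈ {26}
|AD| ∈ {5}
|CD| ∈ {26/3}
|BD| ∈ [21, 31]
|AC| ∈ [11/3, 41/3]
|BC| ∈ [37/3, 119/3]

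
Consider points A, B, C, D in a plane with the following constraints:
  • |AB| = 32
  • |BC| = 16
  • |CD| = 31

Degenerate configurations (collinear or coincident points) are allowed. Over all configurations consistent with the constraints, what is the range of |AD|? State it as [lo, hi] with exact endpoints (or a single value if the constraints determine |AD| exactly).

|AD| ∈ [0, 79]  (≈ [0.0000, 79.0000])

|AB| ∈ {32}
|BC| ∈ {16}
|CD| ∈ {31}
|AC| ∈ [16, 48]
|BD| ∈ [15, 47]
|AD| ∈ [0, 79]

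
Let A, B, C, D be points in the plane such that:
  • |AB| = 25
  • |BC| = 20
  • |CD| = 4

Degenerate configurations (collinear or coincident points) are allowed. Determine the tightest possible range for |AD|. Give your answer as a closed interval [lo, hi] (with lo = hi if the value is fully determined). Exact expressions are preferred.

|AD| ∈ [1, 49]  (≈ [1.0000, 49.0000])

|AB| ∈ {25}
|BC| ∈ {20}
|CD| ∈ {4}
|AC| ∈ [5, 45]
|BD| ∈ [16, 24]
|AD| ∈ [1, 49]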